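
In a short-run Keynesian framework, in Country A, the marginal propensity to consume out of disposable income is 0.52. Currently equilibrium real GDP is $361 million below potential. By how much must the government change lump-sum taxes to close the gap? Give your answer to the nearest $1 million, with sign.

−$333 million

Spending multiplier = 1/(1 − MPC) = 1/(1 − 0.52) = 1/0.48 ≈ 2.083.
Tax multiplier = −c·k = −0.52/0.48 ≈ −1.083. Need ΔY = +$361 million, so ΔT = ΔY/(−c·k) = −(+$361 million) × 0.48 / 0.52 ≈ −$333 million.
The government should cut lump-sum taxes by $333 million.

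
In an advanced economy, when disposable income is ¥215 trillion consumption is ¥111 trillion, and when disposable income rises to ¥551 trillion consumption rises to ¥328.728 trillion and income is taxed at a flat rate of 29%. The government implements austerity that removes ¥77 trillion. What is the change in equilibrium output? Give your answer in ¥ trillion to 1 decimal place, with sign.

−¥142.6 trillion

MPC = ΔC/ΔYd = (328.728 − 111)/(551 − 215) = 217.728/336 = 0.648.
Spending multiplier = 1/(1 − c(1−t)) = 1/(1 − 0.648×0.71) = 1/0.53992 ≈ 1.852.
ΔY = k × ΔG = (−¥77 trillion) / 0.53992 ≈ −¥142.6 trillion.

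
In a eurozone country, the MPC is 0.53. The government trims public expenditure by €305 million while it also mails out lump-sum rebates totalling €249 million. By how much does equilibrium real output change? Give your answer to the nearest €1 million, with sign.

Expenditure multiplier = 1/(1 − MPC) = 1/(1 − 0.53) = 1/0.47 ≈ 2.128.
ΔG contributes k·ΔG = (−€305 million) / 0.47 ≈ −€648.9 million.
ΔT of −€249 million changes first-round spending by −c·ΔT = +€131.97 million, contributing k·(−c·ΔT) = (+€131.97 million) / 0.47 ≈ +€280.8 million.
Net ΔY = k(ΔG − c·ΔT) = (−€173.03 million) / 0.47 ≈ −€368 million.

−€368 million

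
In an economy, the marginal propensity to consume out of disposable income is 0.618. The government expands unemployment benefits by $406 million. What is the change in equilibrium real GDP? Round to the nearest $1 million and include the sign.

The transfer change shifts disposable income by +$406 million, so first-round consumption changes by c·ΔTR = 0.618 × (+$406 million) = +$250.908 million.
Expenditure multiplier = 1/(1 − MPC) = 1/(1 − 0.618) = 1/0.382 ≈ 2.618.
The transfer multiplier is c × k ≈ 1.618, so ΔY = k × (c·ΔTR) = (+$250.908 million) / 0.382 ≈ +$657 million.

+$657 million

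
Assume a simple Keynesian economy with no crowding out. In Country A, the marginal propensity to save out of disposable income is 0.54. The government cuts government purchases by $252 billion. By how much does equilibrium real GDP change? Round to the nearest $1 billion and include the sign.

−$467 billion

MPC = 1 − MPS = 1 − 0.54 = 0.46.
Spending multiplier = 1/(1 − MPC) = 1/(1 − 0.46) = 1/0.54 ≈ 1.852.
ΔY = k × ΔG = (−$252 billion) / 0.54 ≈ −$467 billion.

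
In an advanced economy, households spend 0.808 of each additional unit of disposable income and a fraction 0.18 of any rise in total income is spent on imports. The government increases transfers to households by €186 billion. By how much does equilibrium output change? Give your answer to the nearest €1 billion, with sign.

The transfer change shifts disposable income by +€186 billion, so first-round consumption changes by c·ΔTR = 0.808 × (+€186 billion) = +€150.288 billion.
Expenditure multiplier = 1/(1 − c + m) = 1/(1 − 0.808 + 0.18) = 1/0.372 ≈ 2.688.
The transfer multiplier is c × k ≈ 2.172, so ΔY = k × (c·ΔTR) = (+€150.288 billion) / 0.372 = +€404 billion.

+€404 billion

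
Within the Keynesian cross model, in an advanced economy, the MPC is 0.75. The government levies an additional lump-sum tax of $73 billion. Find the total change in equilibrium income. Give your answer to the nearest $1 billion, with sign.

−$219 billion

A lump-sum tax change of +$73 billion shifts disposable income by −$73 billion; first-round consumption changes by −c × ΔT = −0.75 × (+$73 billion) = −$54.75 billion.
Expenditure multiplier = 1/(1 − MPC) = 1/(1 − 0.75) = 1/0.25 = 4.
The tax multiplier is −c × k = −3, so ΔY = k × (−c·ΔT) = (−$54.75 billion) / 0.25 = −$219 billion.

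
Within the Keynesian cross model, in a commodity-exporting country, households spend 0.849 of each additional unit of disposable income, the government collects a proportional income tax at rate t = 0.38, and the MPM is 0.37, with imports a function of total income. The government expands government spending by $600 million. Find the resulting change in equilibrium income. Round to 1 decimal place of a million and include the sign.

+$711.2 million

Spending multiplier = 1/(1 − c(1−t) + m) = 1/(1 − 0.849×0.62 + 0.37) = 1/0.84362 ≈ 1.185.
ΔY = k × ΔG = (+$600 million) / 0.84362 ≈ +$711.2 million.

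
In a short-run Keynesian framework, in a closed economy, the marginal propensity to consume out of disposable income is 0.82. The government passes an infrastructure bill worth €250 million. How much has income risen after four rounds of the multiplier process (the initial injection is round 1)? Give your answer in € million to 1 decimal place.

€760.9 million

Round 1 adds ΔG = €250 million; each later round is MPC = 0.82 times the previous.
After 4 rounds: 250 + 205 + 168.1 + 137.842 = ΔG·(1 − c^4)/(1 − c) = 250 × (1 − 0.45212176)/0.18 ≈ €760.9 million.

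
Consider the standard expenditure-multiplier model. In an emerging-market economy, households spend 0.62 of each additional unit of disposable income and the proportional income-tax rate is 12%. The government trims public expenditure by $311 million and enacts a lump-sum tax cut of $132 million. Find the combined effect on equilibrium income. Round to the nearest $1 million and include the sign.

−$504 million

Expenditure multiplier = 1/(1 − c(1−t)) = 1/(1 − 0.62×0.88) = 1/0.4544 ≈ 2.201.
ΔG contributes k·ΔG = (−$311 million) / 0.4544 ≈ −$684.4 million.
ΔT of −$132 million changes first-round spending by −c·ΔT = +$81.84 million, contributing k·(−c·ΔT) = (+$81.84 million) / 0.4544 ≈ +$180.1 million.
Net ΔY = k(ΔG − c·ΔT) = (−$229.16 million) / 0.4544 ≈ −$504 million.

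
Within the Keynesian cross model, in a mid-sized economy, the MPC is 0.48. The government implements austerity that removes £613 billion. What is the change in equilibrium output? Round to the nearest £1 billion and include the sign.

−£1,179 billion

Spending multiplier = 1/(1 − MPC) = 1/(1 − 0.48) = 1/0.52 ≈ 1.923.
ΔY = k × ΔG = (−£613 billion) / 0.52 ≈ −£1,179 billion.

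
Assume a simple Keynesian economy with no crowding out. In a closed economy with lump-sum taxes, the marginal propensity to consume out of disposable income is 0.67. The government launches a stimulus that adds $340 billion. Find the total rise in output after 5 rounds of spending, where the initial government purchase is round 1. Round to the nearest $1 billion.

Round 1 adds ΔG = $340 billion; each later round is MPC = 0.67 times the previous.
After 5 rounds: 340 + 227.8 + 152.626 + 102.25942 + 68.5138114 = ΔG·(1 − c^5)/(1 − c) = 340 × (1 − 0.1350125107)/0.33 ≈ $891 billion.

$891 billion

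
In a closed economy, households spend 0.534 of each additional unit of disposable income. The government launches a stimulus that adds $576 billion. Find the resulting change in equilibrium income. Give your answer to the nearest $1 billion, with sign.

Government-spending multiplier = 1/(1 − MPC) = 1/(1 − 0.534) = 1/0.466 ≈ 2.146.
ΔY = k × ΔG = (+$576 billion) / 0.466 ≈ +$1,236 billion.

+$1,236 billion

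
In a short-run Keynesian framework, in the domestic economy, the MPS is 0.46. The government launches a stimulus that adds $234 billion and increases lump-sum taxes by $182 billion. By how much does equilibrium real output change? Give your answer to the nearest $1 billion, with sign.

+$295 billion

MPC = 1 − MPS = 1 − 0.46 = 0.54.
Expenditure multiplier = 1/(1 − MPC) = 1/(1 − 0.54) = 1/0.46 ≈ 2.174.
ΔG contributes k·ΔG = (+$234 billion) / 0.46 ≈ +$508.7 billion.
ΔT of +$182 billion changes first-round spending by −c·ΔT = −$98.28 billion, contributing k·(−c·ΔT) = (−$98.28 billion) / 0.46 ≈ −$213.7 billion.
Net ΔY = k(ΔG − c·ΔT) = (+$135.72 billion) / 0.46 ≈ +$295 billion.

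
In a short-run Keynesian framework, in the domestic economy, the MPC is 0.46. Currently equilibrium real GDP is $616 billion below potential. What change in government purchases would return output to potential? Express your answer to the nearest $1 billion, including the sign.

Spending multiplier = 1/(1 − MPC) = 1/(1 − 0.46) = 1/0.54 ≈ 1.852.
Need ΔY = +$616 billion, so ΔG = ΔY/k = (+$616 billion) × 0.54 ≈ +$333 billion.
The government should increase government purchases by $333 billion.

+$333 billion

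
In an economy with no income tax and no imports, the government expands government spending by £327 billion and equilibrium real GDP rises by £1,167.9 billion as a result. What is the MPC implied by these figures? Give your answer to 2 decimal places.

Implied spending multiplier k = ΔY/ΔG = 1,167.9/327 ≈ 3.5716.
Since k = 1/(1 − MPC), MPC = 1 − 1/k = 1 − ΔG/ΔY = 1 − 327/1,167.9 ≈ 0.72.

0.72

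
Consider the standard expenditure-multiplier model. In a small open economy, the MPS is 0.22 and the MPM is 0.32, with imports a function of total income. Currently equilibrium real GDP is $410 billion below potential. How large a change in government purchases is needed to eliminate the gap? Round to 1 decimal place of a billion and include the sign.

MPC = 1 − MPS = 1 − 0.22 = 0.78.
Spending multiplier = 1/(1 − c + m) = 1/(1 − 0.78 + 0.32) = 1/0.54 ≈ 1.852.
Need ΔY = +$410 billion, so ΔG = ΔY/k = (+$410 billion) × 0.54 = +$221.4 billion.
The government should increase government purchases by $221.4 billion.

+$221.4 billion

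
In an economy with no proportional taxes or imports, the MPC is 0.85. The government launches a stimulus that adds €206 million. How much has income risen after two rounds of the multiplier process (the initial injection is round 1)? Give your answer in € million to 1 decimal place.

Round 1 adds ΔG = €206 million; each later round is MPC = 0.85 times the previous.
After 2 rounds: 206 + 175.1 = ΔG·(1 − c^2)/(1 − c) = 206 × (1 − 0.7225)/0.15 = €381.1 million.

€381.1 million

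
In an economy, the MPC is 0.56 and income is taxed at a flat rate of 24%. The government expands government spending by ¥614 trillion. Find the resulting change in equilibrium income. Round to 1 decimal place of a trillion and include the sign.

Government-spending multiplier = 1/(1 − c(1−t)) = 1/(1 − 0.56×0.76) = 1/0.5744 ≈ 1.741.
ΔY = k × ΔG = (+¥614 trillion) / 0.5744 ≈ +¥1,068.9 trillion.

+¥1,068.9 trillion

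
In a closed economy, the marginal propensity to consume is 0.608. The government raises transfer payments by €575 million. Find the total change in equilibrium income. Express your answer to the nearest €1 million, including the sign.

+€892 million

The transfer change shifts disposable income by +€575 million, so first-round consumption changes by c·ΔTR = 0.608 × (+€575 million) = +€349.6 million.
Expenditure multiplier = 1/(1 − MPC) = 1/(1 − 0.608) = 1/0.392 ≈ 2.551.
The transfer multiplier is c × k ≈ 1.551, so ΔY = k × (c·ΔTR) = (+€349.6 million) / 0.392 ≈ +€892 million.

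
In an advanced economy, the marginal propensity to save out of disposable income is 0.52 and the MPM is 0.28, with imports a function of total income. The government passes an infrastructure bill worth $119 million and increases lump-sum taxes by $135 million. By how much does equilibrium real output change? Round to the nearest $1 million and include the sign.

MPC = 1 − MPS = 1 − 0.52 = 0.48.
Expenditure multiplier = 1/(1 − c + m) = 1/(1 − 0.48 + 0.28) = 1/0.8 = 1.25.
ΔG contributes k·ΔG = (+$119 million) / 0.8 ≈ +$148.8 million.
ΔT of +$135 million changes first-round spending by −c·ΔT = −$64.8 million, contributing k·(−c·ΔT) = (−$64.8 million) / 0.8 = −$81 million.
Net ΔY = k(ΔG − c·ΔT) = (+$54.2 million) / 0.8 ≈ +$68 million.

+$68 million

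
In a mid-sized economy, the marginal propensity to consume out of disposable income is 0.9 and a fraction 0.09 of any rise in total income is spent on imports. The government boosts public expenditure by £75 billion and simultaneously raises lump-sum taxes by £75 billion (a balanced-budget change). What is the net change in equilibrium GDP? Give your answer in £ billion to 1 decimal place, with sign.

Expenditure multiplier = 1/(1 − c + m) = 1/(1 − 0.9 + 0.09) = 1/0.19 ≈ 5.263.
ΔG contributes k·ΔG = (+£75 billion) / 0.19 ≈ +£394.7 billion.
ΔT of +£75 billion changes first-round spending by −c·ΔT = −£67.5 billion, contributing k·(−c·ΔT) = (−£67.5 billion) / 0.19 ≈ −£355.3 billion.
Net ΔY = k(ΔG − c·ΔT) = (+£7.5 billion) / 0.19 ≈ +£39.5 billion.

+£39.5 billion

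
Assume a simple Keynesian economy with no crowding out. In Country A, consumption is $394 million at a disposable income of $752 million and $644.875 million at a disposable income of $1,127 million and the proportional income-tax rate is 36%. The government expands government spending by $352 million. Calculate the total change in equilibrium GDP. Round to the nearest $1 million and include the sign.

MPC = ΔC/ΔYd = (644.875 − 394)/(1,127 − 752) = 250.875/375 = 0.669.
Spending multiplier = 1/(1 − c(1−t)) = 1/(1 − 0.669×0.64) = 1/0.57184 ≈ 1.749.
ΔY = k × ΔG = (+$352 million) / 0.57184 ≈ +$616 million.

+$616 million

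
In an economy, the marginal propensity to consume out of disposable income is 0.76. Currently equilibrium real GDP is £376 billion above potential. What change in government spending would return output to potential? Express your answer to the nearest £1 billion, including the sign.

Spending multiplier = 1/(1 − MPC) = 1/(1 − 0.76) = 1/0.24 ≈ 4.167.
Need ΔY = −£376 billion, so ΔG = ΔY/k = (−£376 billion) × 0.24 ≈ −£90 billion.
The government should cut government spending by £90 billion.

−£90 billion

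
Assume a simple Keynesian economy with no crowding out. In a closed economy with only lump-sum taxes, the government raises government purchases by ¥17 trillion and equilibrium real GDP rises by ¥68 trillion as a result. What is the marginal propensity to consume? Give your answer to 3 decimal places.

Implied spending multiplier k = ΔY/ΔG = 68/17 = 4.
Since k = 1/(1 − MPC), MPC = 1 − 1/k = 1 − ΔG/ΔY = 1 − 17/68 = 0.750.

0.750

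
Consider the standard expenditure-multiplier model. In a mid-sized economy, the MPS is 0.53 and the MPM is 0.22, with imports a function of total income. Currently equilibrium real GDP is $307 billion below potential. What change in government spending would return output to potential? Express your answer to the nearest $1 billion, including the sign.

+$230 billion

MPC = 1 − MPS = 1 − 0.53 = 0.47.
Spending multiplier = 1/(1 − c + m) = 1/(1 − 0.47 + 0.22) = 1/0.75 ≈ 1.333.
Need ΔY = +$307 billion, so ΔG = ΔY/k = (+$307 billion) × 0.75 ≈ +$230 billion.
The government should increase government spending by $230 billion.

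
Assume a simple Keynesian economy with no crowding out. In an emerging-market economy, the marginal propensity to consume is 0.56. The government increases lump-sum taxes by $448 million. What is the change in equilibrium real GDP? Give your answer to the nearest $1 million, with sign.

A lump-sum tax change of +$448 million shifts disposable income by −$448 million; first-round consumption changes by −c × ΔT = −0.56 × (+$448 million) = −$250.88 million.
Expenditure multiplier = 1/(1 − MPC) = 1/(1 − 0.56) = 1/0.44 ≈ 2.273.
The tax multiplier is −c × k ≈ −1.273, so ΔY = k × (−c·ΔT) = (−$250.88 million) / 0.44 ≈ −$570 million.

−$570 million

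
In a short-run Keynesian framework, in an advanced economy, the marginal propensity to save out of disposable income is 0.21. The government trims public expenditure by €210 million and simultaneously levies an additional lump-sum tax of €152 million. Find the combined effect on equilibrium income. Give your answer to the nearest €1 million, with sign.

MPC = 1 − MPS = 1 − 0.21 = 0.79.
Expenditure multiplier = 1/(1 − MPC) = 1/(1 − 0.79) = 1/0.21 ≈ 4.762.
ΔG contributes k·ΔG = (−€210 million) / 0.21 = −€1,000 million.
ΔT of +€152 million changes first-round spending by −c·ΔT = −€120.08 million, contributing k·(−c·ΔT) = (−€120.08 million) / 0.21 ≈ −€571.8 million.
Net ΔY = k(ΔG − c·ΔT) = (−€330.08 million) / 0.21 ≈ −€1,572 million.

−€1,572 million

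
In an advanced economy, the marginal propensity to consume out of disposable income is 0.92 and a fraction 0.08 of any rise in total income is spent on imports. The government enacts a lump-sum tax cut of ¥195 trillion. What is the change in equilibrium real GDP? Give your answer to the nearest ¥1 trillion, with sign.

A lump-sum tax change of −¥195 trillion shifts disposable income by +¥195 trillion; first-round consumption changes by −c × ΔT = −0.92 × (−¥195 trillion) = +¥179.4 trillion.
Expenditure multiplier = 1/(1 − c + m) = 1/(1 − 0.92 + 0.08) = 1/0.16 = 6.25.
The tax multiplier is −c × k = −5.75, so ΔY = k × (−c·ΔT) = (+¥179.4 trillion) / 0.16 ≈ +¥1,121 trillion.

+¥1,121 trillion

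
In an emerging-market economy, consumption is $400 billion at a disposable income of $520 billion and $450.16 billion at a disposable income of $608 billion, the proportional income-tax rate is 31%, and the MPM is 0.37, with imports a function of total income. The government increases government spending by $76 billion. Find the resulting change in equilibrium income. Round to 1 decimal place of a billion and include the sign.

MPC = ΔC/ΔYd = (450.16 − 400)/(608 − 520) = 50.16/88 = 0.57.
Spending multiplier = 1/(1 − c(1−t) + m) = 1/(1 − 0.57×0.69 + 0.37) = 1/0.9767 ≈ 1.024.
ΔY = k × ΔG = (+$76 billion) / 0.9767 ≈ +$77.8 billion.

+$77.8 billion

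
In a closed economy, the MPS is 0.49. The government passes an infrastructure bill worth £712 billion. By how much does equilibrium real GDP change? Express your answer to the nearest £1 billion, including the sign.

+£1,453 billion

MPC = 1 − MPS = 1 − 0.49 = 0.51.
Government-spending multiplier = 1/(1 − MPC) = 1/(1 − 0.51) = 1/0.49 ≈ 2.041.
ΔY = k × ΔG = (+£712 billion) / 0.49 ≈ +£1,453 billion.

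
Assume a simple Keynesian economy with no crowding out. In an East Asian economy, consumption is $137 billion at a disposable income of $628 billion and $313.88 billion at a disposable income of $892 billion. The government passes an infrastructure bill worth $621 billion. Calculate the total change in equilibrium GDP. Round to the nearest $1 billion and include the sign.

+$1,882 billion

MPC = ΔC/ΔYd = (313.88 − 137)/(892 − 628) = 176.88/264 = 0.67.
Expenditure multiplier = 1/(1 − MPC) = 1/(1 − 0.67) = 1/0.33 ≈ 3.03.
ΔY = k × ΔG = (+$621 billion) / 0.33 ≈ +$1,882 billion.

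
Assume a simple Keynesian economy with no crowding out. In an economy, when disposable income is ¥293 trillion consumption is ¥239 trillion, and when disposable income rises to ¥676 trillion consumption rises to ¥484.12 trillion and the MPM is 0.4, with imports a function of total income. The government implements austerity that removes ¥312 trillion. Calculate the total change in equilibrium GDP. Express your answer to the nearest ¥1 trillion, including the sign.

MPC = ΔC/ΔYd = (484.12 − 239)/(676 − 293) = 245.12/383 = 0.64.
Government-spending multiplier = 1/(1 − c + m) = 1/(1 − 0.64 + 0.4) = 1/0.76 ≈ 1.316.
ΔY = k × ΔG = (−¥312 trillion) / 0.76 ≈ −¥411 trillion.

−¥411 trillion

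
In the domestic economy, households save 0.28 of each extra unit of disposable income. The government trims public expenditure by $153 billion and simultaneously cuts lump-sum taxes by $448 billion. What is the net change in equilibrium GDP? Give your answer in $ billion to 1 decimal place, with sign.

+$605.6 billion

MPC = 1 − MPS = 1 − 0.28 = 0.72.
Expenditure multiplier = 1/(1 − MPC) = 1/(1 − 0.72) = 1/0.28 ≈ 3.571.
ΔG contributes k·ΔG = (−$153 billion) / 0.28 ≈ −$546.4 billion.
ΔT of −$448 billion changes first-round spending by −c·ΔT = +$322.56 billion, contributing k·(−c·ΔT) = (+$322.56 billion) / 0.28 = +$1,152 billion.
Net ΔY = k(ΔG − c·ΔT) = (+$169.56 billion) / 0.28 ≈ +$605.6 billion.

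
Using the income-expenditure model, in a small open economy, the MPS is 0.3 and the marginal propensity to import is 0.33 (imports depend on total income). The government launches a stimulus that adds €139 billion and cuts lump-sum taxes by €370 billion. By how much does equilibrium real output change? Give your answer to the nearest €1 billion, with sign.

+€632 billion

MPC = 1 − MPS = 1 − 0.3 = 0.7.
Expenditure multiplier = 1/(1 − c + m) = 1/(1 − 0.7 + 0.33) = 1/0.63 ≈ 1.587.
ΔG contributes k·ΔG = (+€139 billion) / 0.63 ≈ +€220.6 billion.
ΔT of −€370 billion changes first-round spending by −c·ΔT = +€259 billion, contributing k·(−c·ΔT) = (+€259 billion) / 0.63 ≈ +€411.1 billion.
Net ΔY = k(ΔG − c·ΔT) = (+€398 billion) / 0.63 ≈ +€632 billion.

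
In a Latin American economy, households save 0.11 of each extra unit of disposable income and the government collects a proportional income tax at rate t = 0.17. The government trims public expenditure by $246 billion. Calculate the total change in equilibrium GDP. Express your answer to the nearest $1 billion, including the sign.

MPC = 1 − MPS = 1 − 0.11 = 0.89.
Expenditure multiplier = 1/(1 − c(1−t)) = 1/(1 − 0.89×0.83) = 1/0.2613 ≈ 3.827.
ΔY = k × ΔG = (−$246 billion) / 0.2613 ≈ −$941 billion.

−$941 billion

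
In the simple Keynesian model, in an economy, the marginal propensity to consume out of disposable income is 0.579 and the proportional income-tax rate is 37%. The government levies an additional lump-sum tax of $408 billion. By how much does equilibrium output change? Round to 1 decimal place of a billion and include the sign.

−$371.9 billion

A lump-sum tax change of +$408 billion shifts disposable income by −$408 billion; first-round consumption changes by −c × ΔT = −0.579 × (+$408 billion) = −$236.232 billion.
Expenditure multiplier = 1/(1 − c(1−t)) = 1/(1 − 0.579×0.63) = 1/0.63523 ≈ 1.574.
The tax multiplier is −c × k ≈ −0.911, so ΔY = k × (−c·ΔT) = (−$236.232 billion) / 0.63523 ≈ −$371.9 billion.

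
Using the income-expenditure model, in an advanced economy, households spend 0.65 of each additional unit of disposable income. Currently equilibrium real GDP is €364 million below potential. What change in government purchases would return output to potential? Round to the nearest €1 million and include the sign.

+€127 million

Spending multiplier = 1/(1 − MPC) = 1/(1 − 0.65) = 1/0.35 ≈ 2.857.
Need ΔY = +€364 million, so ΔG = ΔY/k = (+€364 million) × 0.35 ≈ +€127 million.
The government should increase government purchases by €127 million.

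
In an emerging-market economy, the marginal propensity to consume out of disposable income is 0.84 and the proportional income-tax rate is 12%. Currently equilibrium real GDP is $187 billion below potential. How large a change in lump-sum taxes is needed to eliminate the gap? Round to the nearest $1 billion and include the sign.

Spending multiplier = 1/(1 − c(1−t)) = 1/(1 − 0.84×0.88) = 1/0.2608 ≈ 3.834.
Tax multiplier = −c·k = −0.84/0.2608 ≈ −3.221. Need ΔY = +$187 billion, so ΔT = ΔY/(−c·k) = −(+$187 billion) × 0.2608 / 0.84 ≈ −$58 billion.
The government should cut lump-sum taxes by $58 billion.

−$58 billion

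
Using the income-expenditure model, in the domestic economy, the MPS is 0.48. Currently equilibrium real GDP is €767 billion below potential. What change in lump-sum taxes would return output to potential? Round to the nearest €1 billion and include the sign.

MPC = 1 − MPS = 1 − 0.48 = 0.52.
Spending multiplier = 1/(1 − MPC) = 1/(1 − 0.52) = 1/0.48 ≈ 2.083.
Tax multiplier = −c·k = −0.52/0.48 ≈ −1.083. Need ΔY = +€767 billion, so ΔT = ΔY/(−c·k) = −(+€767 billion) × 0.48 / 0.52 = −€708 billion.
The government should cut lump-sum taxes by €708 billion.

−€708 billion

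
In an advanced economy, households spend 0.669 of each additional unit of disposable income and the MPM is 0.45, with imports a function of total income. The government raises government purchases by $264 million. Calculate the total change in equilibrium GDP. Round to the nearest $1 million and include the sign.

Government-spending multiplier = 1/(1 − c + m) = 1/(1 − 0.669 + 0.45) = 1/0.781 ≈ 1.28.
ΔY = k × ΔG = (+$264 million) / 0.781 ≈ +$338 million.

+$338 million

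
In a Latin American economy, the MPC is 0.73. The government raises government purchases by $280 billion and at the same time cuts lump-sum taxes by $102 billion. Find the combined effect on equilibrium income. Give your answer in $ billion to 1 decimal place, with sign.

+$1,312.8 billion

Expenditure multiplier = 1/(1 − MPC) = 1/(1 − 0.73) = 1/0.27 ≈ 3.704.
ΔG contributes k·ΔG = (+$280 billion) / 0.27 ≈ +$1,037 billion.
ΔT of −$102 billion changes first-round spending by −c·ΔT = +$74.46 billion, contributing k·(−c·ΔT) = (+$74.46 billion) / 0.27 ≈ +$275.8 billion.
Net ΔY = k(ΔG − c·ΔT) = (+$354.46 billion) / 0.27 ≈ +$1,312.8 billion.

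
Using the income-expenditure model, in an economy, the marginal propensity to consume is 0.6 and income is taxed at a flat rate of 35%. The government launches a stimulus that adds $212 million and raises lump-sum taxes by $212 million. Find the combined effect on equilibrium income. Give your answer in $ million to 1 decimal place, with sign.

Expenditure multiplier = 1/(1 − c(1−t)) = 1/(1 − 0.6×0.65) = 1/0.61 ≈ 1.639.
ΔG contributes k·ΔG = (+$212 million) / 0.61 ≈ +$347.5 million.
ΔT of +$212 million changes first-round spending by −c·ΔT = −$127.2 million, contributing k·(−c·ΔT) = (−$127.2 million) / 0.61 ≈ −$208.5 million.
Net ΔY = k(ΔG − c·ΔT) = (+$84.8 million) / 0.61 ≈ +$139 million.

+$139.0 million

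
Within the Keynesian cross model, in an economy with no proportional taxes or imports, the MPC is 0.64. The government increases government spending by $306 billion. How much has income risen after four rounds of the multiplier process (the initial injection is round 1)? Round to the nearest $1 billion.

Round 1 adds ΔG = $306 billion; each later round is MPC = 0.64 times the previous.
After 4 rounds: 306 + 195.84 + 125.3376 + 80.216064 = ΔG·(1 − c^4)/(1 − c) = 306 × (1 − 0.16777216)/0.36 ≈ $707 billion.

$707 billion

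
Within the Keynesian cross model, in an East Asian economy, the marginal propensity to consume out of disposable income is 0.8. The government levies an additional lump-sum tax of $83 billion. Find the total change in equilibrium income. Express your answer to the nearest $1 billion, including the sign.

A lump-sum tax change of +$83 billion shifts disposable income by −$83 billion; first-round consumption changes by −c × ΔT = −0.8 × (+$83 billion) = −$66.4 billion.
Expenditure multiplier = 1/(1 − MPC) = 1/(1 − 0.8) = 1/0.2 = 5.
The tax multiplier is −c × k = −4, so ΔY = k × (−c·ΔT) = (−$66.4 billion) / 0.2 = −$332 billion.

−$332 billion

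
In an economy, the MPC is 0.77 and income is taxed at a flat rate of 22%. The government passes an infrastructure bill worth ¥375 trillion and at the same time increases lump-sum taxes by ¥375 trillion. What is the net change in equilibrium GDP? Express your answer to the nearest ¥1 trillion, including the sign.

Expenditure multiplier = 1/(1 − c(1−t)) = 1/(1 − 0.77×0.78) = 1/0.3994 ≈ 2.504.
ΔG contributes k·ΔG = (+¥375 trillion) / 0.3994 ≈ +¥938.9 trillion.
ΔT of +¥375 trillion changes first-round spending by −c·ΔT = −¥288.75 trillion, contributing k·(−c·ΔT) = (−¥288.75 trillion) / 0.3994 ≈ −¥723 trillion.
Net ΔY = k(ΔG − c·ΔT) = (+¥86.25 trillion) / 0.3994 ≈ +¥216 trillion.

+¥216 trillion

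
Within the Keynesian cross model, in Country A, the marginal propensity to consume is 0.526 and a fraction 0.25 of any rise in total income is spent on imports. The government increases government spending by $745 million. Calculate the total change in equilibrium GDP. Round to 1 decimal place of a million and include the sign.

+$1,029.0 million

Expenditure multiplier = 1/(1 − c + m) = 1/(1 − 0.526 + 0.25) = 1/0.724 ≈ 1.381.
ΔY = k × ΔG = (+$745 million) / 0.724 ≈ +$1,029 million.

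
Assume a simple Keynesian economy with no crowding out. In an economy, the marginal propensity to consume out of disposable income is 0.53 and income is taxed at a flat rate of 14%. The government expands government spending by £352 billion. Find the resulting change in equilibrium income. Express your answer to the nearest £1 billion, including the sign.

Spending multiplier = 1/(1 − c(1−t)) = 1/(1 − 0.53×0.86) = 1/0.5442 ≈ 1.838.
ΔY = k × ΔG = (+£352 billion) / 0.5442 ≈ +£647 billion.

+£647 billion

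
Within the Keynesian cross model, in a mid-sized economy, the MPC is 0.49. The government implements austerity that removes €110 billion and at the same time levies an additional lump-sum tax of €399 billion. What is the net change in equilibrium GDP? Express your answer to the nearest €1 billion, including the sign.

Expenditure multiplier = 1/(1 − MPC) = 1/(1 − 0.49) = 1/0.51 ≈ 1.961.
ΔG contributes k·ΔG = (−€110 billion) / 0.51 ≈ −€215.7 billion.
ΔT of +€399 billion changes first-round spending by −c·ΔT = −€195.51 billion, contributing k·(−c·ΔT) = (−€195.51 billion) / 0.51 ≈ −€383.4 billion.
Net ΔY = k(ΔG − c·ΔT) = (−€305.51 billion) / 0.51 ≈ −€599 billion.

−€599 billion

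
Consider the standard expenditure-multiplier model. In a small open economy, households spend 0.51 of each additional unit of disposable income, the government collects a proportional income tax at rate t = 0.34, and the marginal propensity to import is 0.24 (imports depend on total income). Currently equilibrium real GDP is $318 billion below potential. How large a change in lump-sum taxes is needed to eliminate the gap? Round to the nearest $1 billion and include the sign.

Spending multiplier = 1/(1 − c(1−t) + m) = 1/(1 − 0.51×0.66 + 0.24) = 1/0.9034 ≈ 1.107.
Tax multiplier = −c·k = −0.51/0.9034 ≈ −0.565. Need ΔY = +$318 billion, so ΔT = ΔY/(−c·k) = −(+$318 billion) × 0.9034 / 0.51 ≈ −$563 billion.
The government should cut lump-sum taxes by $563 billion.

−$563 billion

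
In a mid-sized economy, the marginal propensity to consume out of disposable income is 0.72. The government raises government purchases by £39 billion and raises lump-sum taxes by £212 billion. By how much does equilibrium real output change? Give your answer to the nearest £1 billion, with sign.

Expenditure multiplier = 1/(1 − MPC) = 1/(1 − 0.72) = 1/0.28 ≈ 3.571.
ΔG contributes k·ΔG = (+£39 billion) / 0.28 ≈ +£139.3 billion.
ΔT of +£212 billion changes first-round spending by −c·ΔT = −£152.64 billion, contributing k·(−c·ΔT) = (−£152.64 billion) / 0.28 ≈ −£545.1 billion.
Net ΔY = k(ΔG − c·ΔT) = (−£113.64 billion) / 0.28 ≈ −£406 billion.

−£406 billion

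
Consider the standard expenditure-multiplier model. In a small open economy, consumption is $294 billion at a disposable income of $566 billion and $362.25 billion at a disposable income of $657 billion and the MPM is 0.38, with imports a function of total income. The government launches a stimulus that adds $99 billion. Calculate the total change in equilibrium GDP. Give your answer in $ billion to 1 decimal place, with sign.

MPC = ΔC/ΔYd = (362.25 − 294)/(657 − 566) = 68.25/91 = 0.75.
Spending multiplier = 1/(1 − c + m) = 1/(1 − 0.75 + 0.38) = 1/0.63 ≈ 1.587.
ΔY = k × ΔG = (+$99 billion) / 0.63 ≈ +$157.1 billion.

+$157.1 billion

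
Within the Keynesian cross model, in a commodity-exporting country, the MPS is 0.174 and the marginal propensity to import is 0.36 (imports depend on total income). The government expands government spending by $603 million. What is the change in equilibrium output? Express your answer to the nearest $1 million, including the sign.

MPC = 1 − MPS = 1 − 0.174 = 0.826.
Government-spending multiplier = 1/(1 − c + m) = 1/(1 − 0.826 + 0.36) = 1/0.534 ≈ 1.873.
ΔY = k × ΔG = (+$603 million) / 0.534 ≈ +$1,129 million.

+$1,129 million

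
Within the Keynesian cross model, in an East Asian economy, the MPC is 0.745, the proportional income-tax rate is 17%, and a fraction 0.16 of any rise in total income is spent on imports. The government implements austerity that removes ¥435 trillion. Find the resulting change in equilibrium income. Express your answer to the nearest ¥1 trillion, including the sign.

Spending multiplier = 1/(1 − c(1−t) + m) = 1/(1 − 0.745×0.83 + 0.16) = 1/0.54165 ≈ 1.846.
ΔY = k × ΔG = (−¥435 trillion) / 0.54165 ≈ −¥803 trillion.

−¥803 trillion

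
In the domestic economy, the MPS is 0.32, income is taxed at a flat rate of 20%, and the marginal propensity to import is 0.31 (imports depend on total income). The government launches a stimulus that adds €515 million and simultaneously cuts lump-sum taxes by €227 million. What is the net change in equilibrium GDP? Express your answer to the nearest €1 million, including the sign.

+€874 million

MPC = 1 − MPS = 1 − 0.32 = 0.68.
Expenditure multiplier = 1/(1 − c(1−t) + m) = 1/(1 − 0.68×0.8 + 0.31) = 1/0.766 ≈ 1.305.
ΔG contributes k·ΔG = (+€515 million) / 0.766 ≈ +€672.3 million.
ΔT of −€227 million changes first-round spending by −c·ΔT = +€154.36 million, contributing k·(−c·ΔT) = (+€154.36 million) / 0.766 ≈ +€201.5 million.
Net ΔY = k(ΔG − c·ΔT) = (+€669.36 million) / 0.766 ≈ +€874 million.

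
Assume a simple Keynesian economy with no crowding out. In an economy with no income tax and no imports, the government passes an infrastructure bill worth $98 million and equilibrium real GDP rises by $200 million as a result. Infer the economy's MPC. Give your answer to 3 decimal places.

0.510

Implied spending multiplier k = ΔY/ΔG = 200/98 ≈ 2.0408.
Since k = 1/(1 − MPC), MPC = 1 − 1/k = 1 − ΔG/ΔY = 1 − 98/200 = 0.510.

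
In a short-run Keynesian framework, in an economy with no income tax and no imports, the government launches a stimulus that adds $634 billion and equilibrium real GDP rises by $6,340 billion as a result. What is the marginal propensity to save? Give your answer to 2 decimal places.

0.10

Implied spending multiplier k = ΔY/ΔG = 6,340/634 = 10.
Since k = 1/(1 − MPC), MPC = 1 − 1/k = 1 − ΔG/ΔY = 1 − 634/6,340 = 0.90.
MPS = 1 − MPC = 0.10.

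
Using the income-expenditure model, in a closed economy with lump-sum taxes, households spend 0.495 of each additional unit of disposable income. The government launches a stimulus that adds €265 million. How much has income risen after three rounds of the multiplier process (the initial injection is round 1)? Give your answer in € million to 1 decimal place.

Round 1 adds ΔG = €265 million; each later round is MPC = 0.495 times the previous.
After 3 rounds: 265 + 131.175 + 64.931625 = ΔG·(1 − c^3)/(1 − c) = 265 × (1 − 0.121287375)/0.505 ≈ €461.1 million.

€461.1 million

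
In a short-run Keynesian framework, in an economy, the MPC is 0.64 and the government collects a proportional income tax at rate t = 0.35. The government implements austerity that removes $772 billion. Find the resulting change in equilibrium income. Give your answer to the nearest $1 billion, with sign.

−$1,322 billion

Spending multiplier = 1/(1 − c(1−t)) = 1/(1 − 0.64×0.65) = 1/0.584 ≈ 1.712.
ΔY = k × ΔG = (−$772 billion) / 0.584 ≈ −$1,322 billion.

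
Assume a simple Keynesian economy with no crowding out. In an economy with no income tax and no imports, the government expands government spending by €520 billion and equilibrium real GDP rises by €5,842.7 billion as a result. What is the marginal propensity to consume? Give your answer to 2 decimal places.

Implied spending multiplier k = ΔY/ΔG = 5,842.7/520 ≈ 11.236.
Since k = 1/(1 − MPC), MPC = 1 − 1/k = 1 − ΔG/ΔY = 1 − 520/5,842.7 ≈ 0.91.

0.91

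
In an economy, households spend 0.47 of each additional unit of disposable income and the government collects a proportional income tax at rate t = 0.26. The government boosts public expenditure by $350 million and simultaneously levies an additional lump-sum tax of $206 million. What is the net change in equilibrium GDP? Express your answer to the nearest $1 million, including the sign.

+$388 million

Expenditure multiplier = 1/(1 − c(1−t)) = 1/(1 − 0.47×0.74) = 1/0.6522 ≈ 1.533.
ΔG contributes k·ΔG = (+$350 million) / 0.6522 ≈ +$536.6 million.
ΔT of +$206 million changes first-round spending by −c·ΔT = −$96.82 million, contributing k·(−c·ΔT) = (−$96.82 million) / 0.6522 ≈ −$148.5 million.
Net ΔY = k(ΔG − c·ΔT) = (+$253.18 million) / 0.6522 ≈ +$388 million.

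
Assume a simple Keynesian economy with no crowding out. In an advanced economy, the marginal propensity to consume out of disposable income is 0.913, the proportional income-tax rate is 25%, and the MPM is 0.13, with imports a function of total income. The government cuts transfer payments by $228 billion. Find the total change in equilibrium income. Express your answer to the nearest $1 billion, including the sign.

The transfer change shifts disposable income by −$228 billion, so first-round consumption changes by c·ΔTR = 0.913 × (−$228 billion) = −$208.164 billion.
Expenditure multiplier = 1/(1 − c(1−t) + m) = 1/(1 − 0.913×0.75 + 0.13) = 1/0.44525 ≈ 2.246.
The transfer multiplier is c × k ≈ 2.051, so ΔY = k × (c·ΔTR) = (−$208.164 billion) / 0.44525 ≈ −$468 billion.

−$468 billion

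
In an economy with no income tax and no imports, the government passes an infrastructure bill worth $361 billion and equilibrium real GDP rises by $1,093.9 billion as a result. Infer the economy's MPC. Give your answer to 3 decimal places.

Implied spending multiplier k = ΔY/ΔG = 1,093.9/361 ≈ 3.0302.
Since k = 1/(1 − MPC), MPC = 1 − 1/k = 1 − ΔG/ΔY = 1 − 361/1,093.9 ≈ 0.670.

0.670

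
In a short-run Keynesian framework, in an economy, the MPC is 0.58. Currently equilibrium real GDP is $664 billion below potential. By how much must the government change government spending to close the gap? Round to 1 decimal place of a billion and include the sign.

Spending multiplier = 1/(1 − MPC) = 1/(1 − 0.58) = 1/0.42 ≈ 2.381.
Need ΔY = +$664 billion, so ΔG = ΔY/k = (+$664 billion) × 0.42 ≈ +$278.9 billion.
The government should increase government spending by $278.9 billion.

+$278.9 billion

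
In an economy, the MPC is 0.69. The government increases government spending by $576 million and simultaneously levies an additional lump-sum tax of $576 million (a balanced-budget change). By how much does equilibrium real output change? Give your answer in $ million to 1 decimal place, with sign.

Expenditure multiplier = 1/(1 − MPC) = 1/(1 − 0.69) = 1/0.31 ≈ 3.226.
ΔG contributes k·ΔG = (+$576 million) / 0.31 ≈ +$1,858.1 million.
ΔT of +$576 million changes first-round spending by −c·ΔT = −$397.44 million, contributing k·(−c·ΔT) = (−$397.44 million) / 0.31 ≈ −$1,282.1 million.
With ΔG = ΔT and no other leakages, the balanced-budget multiplier is 1, so ΔY = ΔG = +$576 million.

+$576.0 million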